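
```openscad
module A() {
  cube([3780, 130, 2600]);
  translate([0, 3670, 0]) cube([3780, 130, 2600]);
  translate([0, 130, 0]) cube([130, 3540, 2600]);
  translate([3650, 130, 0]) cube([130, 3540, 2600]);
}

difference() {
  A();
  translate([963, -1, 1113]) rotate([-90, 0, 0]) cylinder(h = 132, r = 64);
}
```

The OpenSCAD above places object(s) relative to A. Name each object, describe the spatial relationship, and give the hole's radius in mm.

The subtracted cylinder has r = 64 mm.

A is a house frame. The house frame has a circular hole through its front wall. The hole's radius is 64 mm.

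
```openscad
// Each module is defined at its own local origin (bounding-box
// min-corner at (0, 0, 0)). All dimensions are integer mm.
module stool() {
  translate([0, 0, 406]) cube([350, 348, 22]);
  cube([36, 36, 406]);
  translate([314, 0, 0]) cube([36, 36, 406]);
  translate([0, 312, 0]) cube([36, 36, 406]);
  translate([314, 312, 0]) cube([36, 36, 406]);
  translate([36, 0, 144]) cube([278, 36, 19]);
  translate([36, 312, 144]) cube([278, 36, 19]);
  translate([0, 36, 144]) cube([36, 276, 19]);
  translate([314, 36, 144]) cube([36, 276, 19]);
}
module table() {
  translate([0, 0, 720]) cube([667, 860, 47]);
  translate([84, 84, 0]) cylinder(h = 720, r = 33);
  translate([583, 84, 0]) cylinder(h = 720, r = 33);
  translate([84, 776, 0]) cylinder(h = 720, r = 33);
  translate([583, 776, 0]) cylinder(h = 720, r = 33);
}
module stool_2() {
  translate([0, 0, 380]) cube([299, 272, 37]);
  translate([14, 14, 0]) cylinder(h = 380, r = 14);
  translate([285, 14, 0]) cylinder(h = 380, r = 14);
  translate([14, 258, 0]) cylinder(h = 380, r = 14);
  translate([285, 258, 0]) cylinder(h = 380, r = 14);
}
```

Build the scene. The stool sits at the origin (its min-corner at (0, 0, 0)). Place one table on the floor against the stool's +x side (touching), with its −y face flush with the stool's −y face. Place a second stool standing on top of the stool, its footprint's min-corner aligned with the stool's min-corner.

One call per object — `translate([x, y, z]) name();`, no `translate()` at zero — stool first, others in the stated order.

stool();
translate([350, 0, 0]) table();
translate([0, 0, 428]) stool_2();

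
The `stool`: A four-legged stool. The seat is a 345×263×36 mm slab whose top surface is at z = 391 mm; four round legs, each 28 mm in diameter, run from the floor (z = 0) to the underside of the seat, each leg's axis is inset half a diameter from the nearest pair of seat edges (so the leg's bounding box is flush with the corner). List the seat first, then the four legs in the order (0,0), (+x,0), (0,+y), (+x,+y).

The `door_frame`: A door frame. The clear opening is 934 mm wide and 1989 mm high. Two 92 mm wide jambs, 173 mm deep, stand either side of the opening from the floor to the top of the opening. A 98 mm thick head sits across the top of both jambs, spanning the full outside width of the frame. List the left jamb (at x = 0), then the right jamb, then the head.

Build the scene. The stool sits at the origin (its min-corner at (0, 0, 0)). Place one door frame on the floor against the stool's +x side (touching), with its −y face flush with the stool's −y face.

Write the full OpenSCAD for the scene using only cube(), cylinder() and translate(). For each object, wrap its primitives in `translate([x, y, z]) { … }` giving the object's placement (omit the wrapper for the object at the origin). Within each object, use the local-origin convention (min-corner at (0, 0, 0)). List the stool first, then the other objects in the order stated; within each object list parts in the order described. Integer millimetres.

translate([0, 0, 355]) cube([345, 263, 36]);
translate([14, 14, 0]) cylinder(h = 355, r = 14);
translate([331, 14, 0]) cylinder(h = 355, r = 14);
translate([14, 249, 0]) cylinder(h = 355, r = 14);
translate([331, 249, 0]) cylinder(h = 355, r = 14);
translate([345, 0, 0]) {
  cube([92, 173, 1989]);
  translate([1026, 0, 0]) cube([92, 173, 1989]);
  translate([0, 0, 1989]) cube([1118, 173, 98]);
}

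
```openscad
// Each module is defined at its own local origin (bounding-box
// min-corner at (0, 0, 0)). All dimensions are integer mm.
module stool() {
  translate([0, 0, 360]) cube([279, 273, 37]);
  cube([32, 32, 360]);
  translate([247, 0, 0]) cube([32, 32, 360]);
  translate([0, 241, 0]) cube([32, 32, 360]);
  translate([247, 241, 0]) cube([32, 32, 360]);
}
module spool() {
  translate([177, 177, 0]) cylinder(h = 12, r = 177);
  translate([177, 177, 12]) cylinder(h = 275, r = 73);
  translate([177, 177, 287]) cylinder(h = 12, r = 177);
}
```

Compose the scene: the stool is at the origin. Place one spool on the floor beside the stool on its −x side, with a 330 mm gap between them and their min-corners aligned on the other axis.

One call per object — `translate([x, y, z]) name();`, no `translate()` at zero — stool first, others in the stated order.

stool();
translate([-684, 0, 0]) spool();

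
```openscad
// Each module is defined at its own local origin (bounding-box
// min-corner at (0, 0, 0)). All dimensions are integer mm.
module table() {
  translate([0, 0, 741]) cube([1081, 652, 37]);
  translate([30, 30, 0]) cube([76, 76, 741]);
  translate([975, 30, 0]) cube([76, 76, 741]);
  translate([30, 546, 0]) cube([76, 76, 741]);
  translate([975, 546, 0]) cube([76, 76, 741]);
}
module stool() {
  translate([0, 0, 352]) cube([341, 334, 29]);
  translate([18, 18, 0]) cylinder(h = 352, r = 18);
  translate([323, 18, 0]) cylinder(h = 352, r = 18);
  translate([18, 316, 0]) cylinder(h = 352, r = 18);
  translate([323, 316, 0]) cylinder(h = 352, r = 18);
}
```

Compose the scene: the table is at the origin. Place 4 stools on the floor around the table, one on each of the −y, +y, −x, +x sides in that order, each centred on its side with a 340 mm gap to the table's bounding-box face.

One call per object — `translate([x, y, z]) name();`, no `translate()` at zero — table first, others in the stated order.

table();
translate([370, -674, 0]) stool();
translate([370, 992, 0]) stool();
translate([-681, 159, 0]) stool();
translate([1421, 159, 0]) stool();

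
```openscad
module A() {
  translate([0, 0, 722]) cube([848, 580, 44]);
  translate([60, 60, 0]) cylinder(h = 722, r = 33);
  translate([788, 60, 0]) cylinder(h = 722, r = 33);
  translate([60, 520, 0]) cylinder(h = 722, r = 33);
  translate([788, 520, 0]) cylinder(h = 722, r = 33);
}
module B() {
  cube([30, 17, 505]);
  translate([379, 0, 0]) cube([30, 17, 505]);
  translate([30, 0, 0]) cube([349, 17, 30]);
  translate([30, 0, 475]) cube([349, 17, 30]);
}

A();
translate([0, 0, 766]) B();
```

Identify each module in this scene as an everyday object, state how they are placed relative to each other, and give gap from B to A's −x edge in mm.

A is a table. B is a picture frame. The picture frame is on top of the table. The gap from the picture frame to the table's −x edge is 0 mm.

The picture frame's min-x is at 0; the table's min-x is 0; gap = 0 mm.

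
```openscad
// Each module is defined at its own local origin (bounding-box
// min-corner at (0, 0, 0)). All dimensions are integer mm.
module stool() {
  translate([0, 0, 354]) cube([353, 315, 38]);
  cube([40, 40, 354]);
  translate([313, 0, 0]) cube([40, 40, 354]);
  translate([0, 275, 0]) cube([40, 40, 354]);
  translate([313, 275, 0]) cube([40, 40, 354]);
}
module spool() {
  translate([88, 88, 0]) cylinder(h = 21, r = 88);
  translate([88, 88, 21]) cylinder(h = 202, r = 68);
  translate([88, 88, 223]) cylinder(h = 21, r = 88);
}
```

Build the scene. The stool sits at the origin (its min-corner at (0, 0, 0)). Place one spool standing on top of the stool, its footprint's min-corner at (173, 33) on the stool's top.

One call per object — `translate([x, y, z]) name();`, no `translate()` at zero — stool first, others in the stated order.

stool();
translate([173, 33, 392]) spool();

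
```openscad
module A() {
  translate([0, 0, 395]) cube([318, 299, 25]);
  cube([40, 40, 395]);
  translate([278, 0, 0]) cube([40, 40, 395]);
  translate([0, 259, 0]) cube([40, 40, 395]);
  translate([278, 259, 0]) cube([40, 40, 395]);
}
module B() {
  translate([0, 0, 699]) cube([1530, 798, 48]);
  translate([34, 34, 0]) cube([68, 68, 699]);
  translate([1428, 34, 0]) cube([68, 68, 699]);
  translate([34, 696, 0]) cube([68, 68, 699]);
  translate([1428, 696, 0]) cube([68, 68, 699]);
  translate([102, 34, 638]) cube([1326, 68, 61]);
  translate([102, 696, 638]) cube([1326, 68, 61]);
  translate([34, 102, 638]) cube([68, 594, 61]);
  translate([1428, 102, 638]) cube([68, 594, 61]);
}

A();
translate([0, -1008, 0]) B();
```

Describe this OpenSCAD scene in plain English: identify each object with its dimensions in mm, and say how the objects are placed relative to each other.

A is a four-legged stool. The seat is 318×299 mm, 25 mm thick, top at z = 420 mm. It stands on four square legs, each 40×40 mm in cross-section, from z = 0 to the seat underside, each flush with a corner of the seat.

B is a table: top 1530 mm (x) × 798 mm (y), 48 mm thick, upper face at z = 747 mm, on four 68×68 mm square legs, each inset 34 mm from the nearest pair of top edges, running from z = 0 to the bottom of the top. Four apron rails, 68 mm thick and 61 mm tall, run between adjacent legs with their top edges flush with the underside of the top and their outer faces flush with the legs' outer faces.

The table is on the floor beside the stool on its −y side.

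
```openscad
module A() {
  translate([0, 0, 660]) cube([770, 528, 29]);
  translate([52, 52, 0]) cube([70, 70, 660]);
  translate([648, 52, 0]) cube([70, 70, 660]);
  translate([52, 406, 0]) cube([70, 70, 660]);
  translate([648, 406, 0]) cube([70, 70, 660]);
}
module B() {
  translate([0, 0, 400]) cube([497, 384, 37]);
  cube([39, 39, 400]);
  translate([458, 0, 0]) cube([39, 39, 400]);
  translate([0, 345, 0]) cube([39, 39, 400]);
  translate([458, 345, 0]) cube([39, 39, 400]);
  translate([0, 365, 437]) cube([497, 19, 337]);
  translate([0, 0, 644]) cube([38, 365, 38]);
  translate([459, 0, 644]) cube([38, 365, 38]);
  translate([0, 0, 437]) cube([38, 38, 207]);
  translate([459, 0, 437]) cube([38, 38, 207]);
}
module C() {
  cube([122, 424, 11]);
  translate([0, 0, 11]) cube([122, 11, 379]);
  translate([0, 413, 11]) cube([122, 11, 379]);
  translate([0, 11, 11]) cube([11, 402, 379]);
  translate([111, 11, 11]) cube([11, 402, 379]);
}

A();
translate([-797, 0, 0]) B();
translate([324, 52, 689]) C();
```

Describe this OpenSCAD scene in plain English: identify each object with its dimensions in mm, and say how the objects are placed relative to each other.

A is a rectangular dining table. The top is 770×528×29 mm with its upper surface at z = 689 mm. It stands on four 70×70 mm square legs, each inset 52 mm from the nearest pair of top edges, running from the floor to the underside of the top.

B is a chair. The seat is a 497×384×37 mm slab with its top at z = 437 mm, on four 39×39 mm corner legs (flush with the seat edges, standing on z = 0). A flat backrest 19 mm thick, 337 mm tall, spans the full seat width and rises from the seat top along its +y edge, rear face flush with the rear of the seat. Two armrests of 38×38 mm section run along each side from the seat's front edge to the front of the backrest, top faces 245 mm above the seat top and outer faces flush with the seat's x-edges; a 38×38 mm post under the front of each armrest stands on the seat at the front corner.

C is an open-topped rectangular box: outside dimensions 122×424×390 mm, with a uniform wall and base thickness of 11 mm. The base is a full 122×424 slab on the floor; four walls sit on top of the base. The front and back walls (the −y and +y sides) span the full width; the two side walls fit between them.

The chair is on the floor beside the table on its −x side. The open box is on top of the table, centred.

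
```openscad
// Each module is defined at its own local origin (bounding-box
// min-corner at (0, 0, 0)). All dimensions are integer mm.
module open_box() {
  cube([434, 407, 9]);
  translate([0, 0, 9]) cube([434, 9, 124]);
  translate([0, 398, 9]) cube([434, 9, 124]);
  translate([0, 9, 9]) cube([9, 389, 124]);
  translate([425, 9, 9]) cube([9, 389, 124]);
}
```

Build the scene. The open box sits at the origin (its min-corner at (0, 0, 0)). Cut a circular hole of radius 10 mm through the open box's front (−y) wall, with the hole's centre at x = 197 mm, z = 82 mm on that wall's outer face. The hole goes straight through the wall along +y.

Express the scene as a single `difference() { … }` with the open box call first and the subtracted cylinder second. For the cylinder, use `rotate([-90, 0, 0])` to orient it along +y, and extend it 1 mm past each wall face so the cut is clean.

difference() {
  open_box();
  translate([197, -1, 82]) rotate([-90, 0, 0]) cylinder(h = 11, r = 10);
}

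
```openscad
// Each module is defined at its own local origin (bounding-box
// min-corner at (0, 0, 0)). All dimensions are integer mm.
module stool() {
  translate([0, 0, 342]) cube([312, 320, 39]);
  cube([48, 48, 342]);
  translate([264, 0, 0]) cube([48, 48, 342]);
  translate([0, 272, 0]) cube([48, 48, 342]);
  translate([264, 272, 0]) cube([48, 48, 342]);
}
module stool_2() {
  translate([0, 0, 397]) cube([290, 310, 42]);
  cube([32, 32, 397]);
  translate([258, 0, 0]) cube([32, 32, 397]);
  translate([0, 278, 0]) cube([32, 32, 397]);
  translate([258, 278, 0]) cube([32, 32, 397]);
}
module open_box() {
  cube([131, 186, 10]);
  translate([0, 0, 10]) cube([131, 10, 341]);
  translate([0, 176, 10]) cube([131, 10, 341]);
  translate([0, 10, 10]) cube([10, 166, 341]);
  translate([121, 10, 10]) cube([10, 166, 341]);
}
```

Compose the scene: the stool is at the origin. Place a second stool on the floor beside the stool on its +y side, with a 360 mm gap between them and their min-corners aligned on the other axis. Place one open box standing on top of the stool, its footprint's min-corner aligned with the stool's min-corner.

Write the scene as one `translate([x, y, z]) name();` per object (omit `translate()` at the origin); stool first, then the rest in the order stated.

stool();
translate([0, 680, 0]) stool_2();
translate([0, 0, 381]) open_box();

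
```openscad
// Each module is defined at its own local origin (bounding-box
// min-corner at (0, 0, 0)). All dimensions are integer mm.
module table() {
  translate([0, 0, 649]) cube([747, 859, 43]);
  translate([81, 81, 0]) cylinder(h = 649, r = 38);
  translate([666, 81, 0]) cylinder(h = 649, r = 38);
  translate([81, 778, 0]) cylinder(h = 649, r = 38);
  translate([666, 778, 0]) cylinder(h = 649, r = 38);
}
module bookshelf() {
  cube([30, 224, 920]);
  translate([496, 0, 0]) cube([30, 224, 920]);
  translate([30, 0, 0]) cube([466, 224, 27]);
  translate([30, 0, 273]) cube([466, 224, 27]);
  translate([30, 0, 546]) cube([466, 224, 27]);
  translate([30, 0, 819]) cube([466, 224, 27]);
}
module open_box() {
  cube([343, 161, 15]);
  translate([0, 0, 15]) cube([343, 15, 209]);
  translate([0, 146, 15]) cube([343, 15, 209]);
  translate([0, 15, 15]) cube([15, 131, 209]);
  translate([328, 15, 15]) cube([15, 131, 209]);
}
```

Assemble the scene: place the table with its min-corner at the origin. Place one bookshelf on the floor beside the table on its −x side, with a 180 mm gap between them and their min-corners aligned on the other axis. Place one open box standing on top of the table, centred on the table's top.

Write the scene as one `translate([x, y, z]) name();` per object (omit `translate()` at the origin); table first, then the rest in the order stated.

table();
translate([-706, 0, 0]) bookshelf();
translate([202, 349, 692]) open_box();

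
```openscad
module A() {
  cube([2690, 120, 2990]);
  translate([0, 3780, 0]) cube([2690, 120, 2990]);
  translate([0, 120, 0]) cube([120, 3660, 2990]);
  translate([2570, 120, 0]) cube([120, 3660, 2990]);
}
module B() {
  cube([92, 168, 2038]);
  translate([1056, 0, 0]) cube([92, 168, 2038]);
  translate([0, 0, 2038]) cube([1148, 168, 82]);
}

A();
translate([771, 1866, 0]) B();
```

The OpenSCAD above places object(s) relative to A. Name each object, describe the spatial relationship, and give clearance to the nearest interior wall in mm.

Clearances: x = 651, y = 1746; minimum 651 mm.

A is a house frame. B is a door frame. The door frame sits inside the house frame, centred. The clearance to the nearest interior wall is 651 mm.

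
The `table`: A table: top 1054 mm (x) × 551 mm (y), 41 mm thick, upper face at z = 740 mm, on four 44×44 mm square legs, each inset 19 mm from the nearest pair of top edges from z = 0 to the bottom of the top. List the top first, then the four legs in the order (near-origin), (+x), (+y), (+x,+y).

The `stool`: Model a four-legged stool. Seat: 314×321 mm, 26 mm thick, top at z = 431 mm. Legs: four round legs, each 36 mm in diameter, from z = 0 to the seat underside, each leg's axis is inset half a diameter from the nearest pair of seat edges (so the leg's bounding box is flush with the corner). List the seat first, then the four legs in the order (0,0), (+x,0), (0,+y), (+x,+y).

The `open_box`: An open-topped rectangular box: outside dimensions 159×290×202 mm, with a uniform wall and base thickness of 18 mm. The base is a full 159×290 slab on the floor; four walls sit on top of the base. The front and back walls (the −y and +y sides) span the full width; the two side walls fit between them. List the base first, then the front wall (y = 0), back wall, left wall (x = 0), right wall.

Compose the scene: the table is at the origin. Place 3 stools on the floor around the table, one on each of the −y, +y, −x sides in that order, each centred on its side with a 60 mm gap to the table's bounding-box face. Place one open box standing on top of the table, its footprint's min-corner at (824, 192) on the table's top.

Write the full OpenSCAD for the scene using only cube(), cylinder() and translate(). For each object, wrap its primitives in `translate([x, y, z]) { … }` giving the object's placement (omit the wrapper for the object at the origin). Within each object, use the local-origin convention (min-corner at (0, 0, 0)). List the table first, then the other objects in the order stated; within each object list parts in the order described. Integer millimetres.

translate([0, 0, 699]) cube([1054, 551, 41]);
translate([19, 19, 0]) cube([44, 44, 699]);
translate([991, 19, 0]) cube([44, 44, 699]);
translate([19, 488, 0]) cube([44, 44, 699]);
translate([991, 488, 0]) cube([44, 44, 699]);
translate([370, -381, 0]) {
  translate([0, 0, 405]) cube([314, 321, 26]);
  translate([18, 18, 0]) cylinder(h = 405, r = 18);
  translate([296, 18, 0]) cylinder(h = 405, r = 18);
  translate([18, 303, 0]) cylinder(h = 405, r = 18);
  translate([296, 303, 0]) cylinder(h = 405, r = 18);
}
translate([370, 611, 0]) {
  translate([0, 0, 405]) cube([314, 321, 26]);
  translate([18, 18, 0]) cylinder(h = 405, r = 18);
  translate([296, 18, 0]) cylinder(h = 405, r = 18);
  translate([18, 303, 0]) cylinder(h = 405, r = 18);
  translate([296, 303, 0]) cylinder(h = 405, r = 18);
}
translate([-374, 115, 0]) {
  translate([0, 0, 405]) cube([314, 321, 26]);
  translate([18, 18, 0]) cylinder(h = 405, r = 18);
  translate([296, 18, 0]) cylinder(h = 405, r = 18);
  translate([18, 303, 0]) cylinder(h = 405, r = 18);
  translate([296, 303, 0]) cylinder(h = 405, r = 18);
}
translate([824, 192, 740]) {
  cube([159, 290, 18]);
  translate([0, 0, 18]) cube([159, 18, 184]);
  translate([0, 272, 18]) cube([159, 18, 184]);
  translate([0, 18, 18]) cube([18, 254, 184]);
  translate([141, 18, 18]) cube([18, 254, 184]);
}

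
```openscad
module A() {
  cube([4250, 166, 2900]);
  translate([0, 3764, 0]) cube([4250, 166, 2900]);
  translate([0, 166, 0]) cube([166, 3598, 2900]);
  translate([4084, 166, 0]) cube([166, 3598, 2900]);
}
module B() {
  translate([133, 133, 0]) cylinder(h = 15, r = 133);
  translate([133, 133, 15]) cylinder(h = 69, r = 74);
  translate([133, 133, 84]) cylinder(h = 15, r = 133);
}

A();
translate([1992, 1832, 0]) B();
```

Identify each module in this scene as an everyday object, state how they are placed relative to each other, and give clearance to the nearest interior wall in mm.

Clearances: x = 1826, y = 1666; minimum 1666 mm.

A is a house frame. B is a spool. The spool sits inside the house frame, centred. The clearance to the nearest interior wall is 1666 mm.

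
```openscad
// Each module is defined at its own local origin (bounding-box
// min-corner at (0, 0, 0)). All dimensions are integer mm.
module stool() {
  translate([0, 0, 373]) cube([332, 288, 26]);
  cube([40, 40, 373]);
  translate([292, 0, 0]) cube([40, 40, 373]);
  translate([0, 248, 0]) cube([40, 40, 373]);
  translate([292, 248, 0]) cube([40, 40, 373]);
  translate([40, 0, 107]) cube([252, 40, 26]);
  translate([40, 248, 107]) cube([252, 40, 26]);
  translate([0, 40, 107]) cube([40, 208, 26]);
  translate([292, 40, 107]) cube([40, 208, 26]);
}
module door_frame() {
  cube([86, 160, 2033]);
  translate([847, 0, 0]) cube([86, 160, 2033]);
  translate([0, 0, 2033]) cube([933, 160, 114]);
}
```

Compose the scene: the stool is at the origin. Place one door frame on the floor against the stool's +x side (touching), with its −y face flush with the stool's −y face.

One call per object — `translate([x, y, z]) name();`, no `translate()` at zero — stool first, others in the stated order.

stool();
translate([332, 0, 0]) door_frame();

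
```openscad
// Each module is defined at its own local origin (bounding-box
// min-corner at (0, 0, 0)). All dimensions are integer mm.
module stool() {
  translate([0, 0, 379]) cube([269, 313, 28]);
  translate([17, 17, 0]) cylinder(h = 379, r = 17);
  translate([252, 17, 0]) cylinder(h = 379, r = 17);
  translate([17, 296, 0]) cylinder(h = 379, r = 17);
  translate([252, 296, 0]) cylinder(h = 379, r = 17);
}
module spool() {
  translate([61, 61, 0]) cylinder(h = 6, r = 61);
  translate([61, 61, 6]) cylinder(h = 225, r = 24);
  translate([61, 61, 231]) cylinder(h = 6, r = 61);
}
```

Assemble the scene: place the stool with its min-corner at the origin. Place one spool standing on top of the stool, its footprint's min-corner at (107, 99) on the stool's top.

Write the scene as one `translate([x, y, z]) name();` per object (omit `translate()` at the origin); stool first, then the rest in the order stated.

stool();
translate([107, 99, 407]) spool();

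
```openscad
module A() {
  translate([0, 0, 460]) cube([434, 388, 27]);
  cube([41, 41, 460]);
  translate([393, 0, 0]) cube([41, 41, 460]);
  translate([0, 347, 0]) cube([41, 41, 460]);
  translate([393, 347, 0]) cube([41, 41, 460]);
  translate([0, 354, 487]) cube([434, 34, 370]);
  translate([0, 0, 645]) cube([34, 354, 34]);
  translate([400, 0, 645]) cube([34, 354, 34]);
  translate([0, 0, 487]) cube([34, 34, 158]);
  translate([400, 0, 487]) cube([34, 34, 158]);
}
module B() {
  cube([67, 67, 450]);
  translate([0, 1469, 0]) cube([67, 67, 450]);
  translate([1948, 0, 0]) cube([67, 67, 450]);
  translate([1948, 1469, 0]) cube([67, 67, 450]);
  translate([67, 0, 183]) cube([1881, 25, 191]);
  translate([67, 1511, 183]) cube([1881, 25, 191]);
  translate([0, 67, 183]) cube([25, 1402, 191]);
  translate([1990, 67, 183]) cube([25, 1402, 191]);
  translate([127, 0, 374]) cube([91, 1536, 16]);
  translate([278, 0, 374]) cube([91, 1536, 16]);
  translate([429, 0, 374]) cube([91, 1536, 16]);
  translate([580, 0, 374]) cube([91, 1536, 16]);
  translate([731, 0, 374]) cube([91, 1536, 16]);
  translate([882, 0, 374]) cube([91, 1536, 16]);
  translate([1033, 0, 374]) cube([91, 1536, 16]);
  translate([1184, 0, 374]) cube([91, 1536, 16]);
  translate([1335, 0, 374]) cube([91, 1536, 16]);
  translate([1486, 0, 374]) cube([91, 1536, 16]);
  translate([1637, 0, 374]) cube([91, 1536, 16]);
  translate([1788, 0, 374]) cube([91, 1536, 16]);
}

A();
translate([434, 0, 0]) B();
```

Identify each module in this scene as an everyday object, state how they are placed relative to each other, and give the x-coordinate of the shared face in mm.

The chair's +x face and the bed frame's −x face are both at x = 434 mm.

A is a chair. B is a bed frame. The bed frame is against the chair's +x side, with their −y faces flush. The x-coordinate of the shared face is 434 mm.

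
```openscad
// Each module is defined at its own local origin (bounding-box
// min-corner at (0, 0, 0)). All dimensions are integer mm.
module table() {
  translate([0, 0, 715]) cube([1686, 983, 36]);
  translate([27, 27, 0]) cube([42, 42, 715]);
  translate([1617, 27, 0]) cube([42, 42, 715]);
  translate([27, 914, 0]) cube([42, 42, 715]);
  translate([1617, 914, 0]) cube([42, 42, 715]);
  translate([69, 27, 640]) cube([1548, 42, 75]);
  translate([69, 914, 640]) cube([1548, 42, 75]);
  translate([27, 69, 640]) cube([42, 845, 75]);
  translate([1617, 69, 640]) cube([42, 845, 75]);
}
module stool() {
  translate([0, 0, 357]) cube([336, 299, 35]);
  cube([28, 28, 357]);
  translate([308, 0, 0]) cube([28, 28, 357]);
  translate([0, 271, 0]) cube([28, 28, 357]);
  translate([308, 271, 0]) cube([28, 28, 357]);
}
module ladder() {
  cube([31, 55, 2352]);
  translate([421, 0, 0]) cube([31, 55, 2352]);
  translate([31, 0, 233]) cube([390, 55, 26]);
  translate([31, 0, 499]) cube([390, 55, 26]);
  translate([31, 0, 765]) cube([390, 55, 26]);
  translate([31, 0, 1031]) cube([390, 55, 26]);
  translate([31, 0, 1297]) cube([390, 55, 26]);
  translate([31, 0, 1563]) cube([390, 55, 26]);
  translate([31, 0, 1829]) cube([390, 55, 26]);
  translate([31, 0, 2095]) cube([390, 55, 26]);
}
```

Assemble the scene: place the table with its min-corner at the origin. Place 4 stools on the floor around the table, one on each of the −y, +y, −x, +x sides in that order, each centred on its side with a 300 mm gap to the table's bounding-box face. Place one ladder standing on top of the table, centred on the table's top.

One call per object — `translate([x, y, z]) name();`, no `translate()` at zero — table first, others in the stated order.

table();
translate([675, -599, 0]) stool();
translate([675, 1283, 0]) stool();
translate([-636, 342, 0]) stool();
translate([1986, 342, 0]) stool();
translate([617, 464, 751]) ladder();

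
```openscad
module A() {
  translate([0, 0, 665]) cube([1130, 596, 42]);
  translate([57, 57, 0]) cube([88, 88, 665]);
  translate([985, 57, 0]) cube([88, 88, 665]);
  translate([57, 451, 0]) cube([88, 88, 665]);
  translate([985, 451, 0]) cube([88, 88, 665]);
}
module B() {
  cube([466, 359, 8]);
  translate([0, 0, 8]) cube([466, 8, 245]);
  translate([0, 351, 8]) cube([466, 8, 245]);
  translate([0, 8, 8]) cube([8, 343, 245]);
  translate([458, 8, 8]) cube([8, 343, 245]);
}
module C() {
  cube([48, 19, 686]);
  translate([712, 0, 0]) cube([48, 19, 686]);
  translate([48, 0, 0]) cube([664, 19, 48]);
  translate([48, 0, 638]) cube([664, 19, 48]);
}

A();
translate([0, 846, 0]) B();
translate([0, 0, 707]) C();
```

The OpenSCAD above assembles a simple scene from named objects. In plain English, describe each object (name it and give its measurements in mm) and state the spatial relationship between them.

A is a table: top 1130 mm (x) × 596 mm (y), 42 mm thick, upper face at z = 707 mm, on four 88×88 mm square legs, each inset 57 mm from the nearest pair of top edges, running from z = 0 to the bottom of the top.

B is an open storage box with external size 466×359×253 mm and wall thickness 8 mm (the base is also 8 mm thick). The base covers the whole footprint; the four walls stand on the base, with the y-facing walls full-width and the x-facing walls fitting between their inner faces.

C is a picture frame with a 664×590 mm rectangular opening (x by z) and a uniform 48 mm border on every side. Frame depth is 19 mm along y. It is built from two vertical stiles running the full outside height and two horizontal rails spanning the gap between the stiles.

The open box is on the floor beside the table on its +y side. The picture frame is on top of the table.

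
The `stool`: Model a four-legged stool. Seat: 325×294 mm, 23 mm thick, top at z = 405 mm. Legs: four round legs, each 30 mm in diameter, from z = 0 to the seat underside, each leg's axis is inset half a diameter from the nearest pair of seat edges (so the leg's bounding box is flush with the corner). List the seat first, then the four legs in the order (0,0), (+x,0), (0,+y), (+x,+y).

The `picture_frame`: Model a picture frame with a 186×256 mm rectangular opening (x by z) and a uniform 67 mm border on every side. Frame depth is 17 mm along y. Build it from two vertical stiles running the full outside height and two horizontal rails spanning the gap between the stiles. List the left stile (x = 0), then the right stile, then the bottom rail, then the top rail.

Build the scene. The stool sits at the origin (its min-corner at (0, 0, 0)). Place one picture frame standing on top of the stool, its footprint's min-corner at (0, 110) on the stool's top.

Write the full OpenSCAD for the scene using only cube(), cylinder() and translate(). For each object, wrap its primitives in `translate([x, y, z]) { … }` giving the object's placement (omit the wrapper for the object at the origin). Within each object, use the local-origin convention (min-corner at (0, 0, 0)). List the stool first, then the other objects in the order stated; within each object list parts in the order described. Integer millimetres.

translate([0, 0, 382]) cube([325, 294, 23]);
translate([15, 15, 0]) cylinder(h = 382, r = 15);
translate([310, 15, 0]) cylinder(h = 382, r = 15);
translate([15, 279, 0]) cylinder(h = 382, r = 15);
translate([310, 279, 0]) cylinder(h = 382, r = 15);
translate([0, 110, 405]) {
  cube([67, 17, 390]);
  translate([253, 0, 0]) cube([67, 17, 390]);
  translate([67, 0, 0]) cube([186, 17, 67]);
  translate([67, 0, 323]) cube([186, 17, 67]);
}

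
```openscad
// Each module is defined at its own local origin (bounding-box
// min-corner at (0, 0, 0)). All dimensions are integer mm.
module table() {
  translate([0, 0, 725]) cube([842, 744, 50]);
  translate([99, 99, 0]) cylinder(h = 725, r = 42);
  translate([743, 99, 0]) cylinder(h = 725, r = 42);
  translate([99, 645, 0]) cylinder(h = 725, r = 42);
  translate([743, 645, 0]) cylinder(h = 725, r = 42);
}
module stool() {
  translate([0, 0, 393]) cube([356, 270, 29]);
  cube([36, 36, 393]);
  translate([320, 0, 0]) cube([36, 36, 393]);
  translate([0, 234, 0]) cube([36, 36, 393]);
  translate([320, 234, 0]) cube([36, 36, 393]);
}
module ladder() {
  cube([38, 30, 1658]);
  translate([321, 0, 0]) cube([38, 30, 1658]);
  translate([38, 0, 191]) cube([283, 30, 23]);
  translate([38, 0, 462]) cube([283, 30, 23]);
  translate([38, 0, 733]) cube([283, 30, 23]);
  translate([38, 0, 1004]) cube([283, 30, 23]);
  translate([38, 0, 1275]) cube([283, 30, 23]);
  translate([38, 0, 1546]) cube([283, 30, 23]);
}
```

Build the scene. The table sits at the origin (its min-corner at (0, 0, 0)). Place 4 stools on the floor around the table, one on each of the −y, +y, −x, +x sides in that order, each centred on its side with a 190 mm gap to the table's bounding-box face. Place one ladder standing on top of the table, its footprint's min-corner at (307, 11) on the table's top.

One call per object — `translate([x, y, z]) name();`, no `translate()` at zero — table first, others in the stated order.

table();
translate([243, -460, 0]) stool();
translate([243, 934, 0]) stool();
translate([-546, 237, 0]) stool();
translate([1032, 237, 0]) stool();
translate([307, 11, 775]) ladder();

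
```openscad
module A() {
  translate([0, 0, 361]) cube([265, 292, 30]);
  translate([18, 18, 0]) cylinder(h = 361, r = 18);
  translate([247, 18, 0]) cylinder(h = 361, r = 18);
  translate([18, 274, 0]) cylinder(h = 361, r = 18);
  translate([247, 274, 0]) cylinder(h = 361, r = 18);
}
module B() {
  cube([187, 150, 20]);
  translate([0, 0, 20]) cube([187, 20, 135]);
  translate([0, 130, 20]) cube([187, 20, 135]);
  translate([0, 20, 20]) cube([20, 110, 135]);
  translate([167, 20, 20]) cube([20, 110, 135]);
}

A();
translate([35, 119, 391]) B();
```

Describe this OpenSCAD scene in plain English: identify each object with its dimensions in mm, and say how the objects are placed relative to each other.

A is a four-legged stool. The seat is 265×292 mm, 30 mm thick, top at z = 391 mm. It stands on four round legs, each 36 mm in diameter, from z = 0 to the seat underside, each leg's axis is inset half a diameter from the nearest pair of seat edges (so the leg's bounding box is flush with the corner).

B is an open-topped rectangular box: outside dimensions 187×150×155 mm, with a uniform wall and base thickness of 20 mm. The base is a full 187×150 slab on the floor; four walls sit on top of the base. The front and back walls (the −y and +y sides) span the full width; the two side walls fit between them.

The open box is on top of the stool.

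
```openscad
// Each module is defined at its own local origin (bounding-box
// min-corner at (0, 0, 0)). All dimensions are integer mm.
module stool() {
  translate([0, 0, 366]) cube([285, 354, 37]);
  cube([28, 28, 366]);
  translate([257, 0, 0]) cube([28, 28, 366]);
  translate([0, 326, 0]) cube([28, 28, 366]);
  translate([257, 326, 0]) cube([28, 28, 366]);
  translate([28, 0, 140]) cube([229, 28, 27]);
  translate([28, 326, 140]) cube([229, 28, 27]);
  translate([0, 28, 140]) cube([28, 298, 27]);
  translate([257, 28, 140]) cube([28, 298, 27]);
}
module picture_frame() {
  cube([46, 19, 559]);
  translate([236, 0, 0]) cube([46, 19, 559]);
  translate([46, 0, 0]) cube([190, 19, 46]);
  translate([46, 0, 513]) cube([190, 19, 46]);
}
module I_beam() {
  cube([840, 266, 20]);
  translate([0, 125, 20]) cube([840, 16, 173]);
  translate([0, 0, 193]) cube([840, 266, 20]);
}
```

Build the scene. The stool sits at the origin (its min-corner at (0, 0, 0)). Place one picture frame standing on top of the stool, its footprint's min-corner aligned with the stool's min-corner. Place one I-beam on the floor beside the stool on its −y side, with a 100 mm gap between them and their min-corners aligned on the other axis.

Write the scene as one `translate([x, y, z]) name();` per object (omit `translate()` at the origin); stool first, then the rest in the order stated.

stool();
translate([0, 0, 403]) picture_frame();
translate([0, -366, 0]) I_beam();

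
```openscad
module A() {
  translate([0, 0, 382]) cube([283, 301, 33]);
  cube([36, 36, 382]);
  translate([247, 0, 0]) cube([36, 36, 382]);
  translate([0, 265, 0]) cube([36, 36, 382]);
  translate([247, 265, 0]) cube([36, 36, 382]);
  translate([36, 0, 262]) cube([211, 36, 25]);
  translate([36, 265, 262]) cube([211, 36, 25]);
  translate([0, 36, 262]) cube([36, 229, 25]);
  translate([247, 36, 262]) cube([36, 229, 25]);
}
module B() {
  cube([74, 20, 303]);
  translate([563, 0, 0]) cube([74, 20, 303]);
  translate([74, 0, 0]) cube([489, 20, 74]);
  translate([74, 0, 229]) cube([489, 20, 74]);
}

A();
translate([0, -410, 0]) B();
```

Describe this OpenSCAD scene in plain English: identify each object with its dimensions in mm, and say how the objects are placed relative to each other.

A is a simple wooden stool: a rectangular seat 283 mm (x) by 301 mm (y), 33 mm thick, top face at z = 415 mm, on four square legs, each 36×36 mm in cross-section. The legs rest on z = 0, each flush with a corner of the seat. Four stretchers, 36 mm wide and 25 mm tall, connect adjacent legs with their undersides at z = 262 mm, each running between the inner faces of the legs it joins and aligned with the legs' outer faces on the other axis.

B is a picture frame with a 489×155 mm rectangular opening (x by z) and a uniform 74 mm border on every side. Frame depth is 20 mm along y. It is built from two vertical stiles running the full outside height and two horizontal rails spanning the gap between the stiles.

The picture frame is on the floor beside the stool on its −y side.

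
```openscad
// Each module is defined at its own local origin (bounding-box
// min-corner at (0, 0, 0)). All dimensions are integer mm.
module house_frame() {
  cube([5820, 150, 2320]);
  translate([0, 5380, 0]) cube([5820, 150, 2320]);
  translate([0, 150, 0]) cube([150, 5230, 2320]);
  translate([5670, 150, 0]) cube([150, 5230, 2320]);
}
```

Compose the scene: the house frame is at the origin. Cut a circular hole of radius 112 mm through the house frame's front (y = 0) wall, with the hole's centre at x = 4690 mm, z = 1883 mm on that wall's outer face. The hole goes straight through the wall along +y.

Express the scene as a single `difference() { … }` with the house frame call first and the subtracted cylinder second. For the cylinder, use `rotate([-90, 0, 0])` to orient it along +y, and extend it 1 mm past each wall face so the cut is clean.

difference() {
  house_frame();
  translate([4690, -1, 1883]) rotate([-90, 0, 0]) cylinder(h = 152, r = 112);
}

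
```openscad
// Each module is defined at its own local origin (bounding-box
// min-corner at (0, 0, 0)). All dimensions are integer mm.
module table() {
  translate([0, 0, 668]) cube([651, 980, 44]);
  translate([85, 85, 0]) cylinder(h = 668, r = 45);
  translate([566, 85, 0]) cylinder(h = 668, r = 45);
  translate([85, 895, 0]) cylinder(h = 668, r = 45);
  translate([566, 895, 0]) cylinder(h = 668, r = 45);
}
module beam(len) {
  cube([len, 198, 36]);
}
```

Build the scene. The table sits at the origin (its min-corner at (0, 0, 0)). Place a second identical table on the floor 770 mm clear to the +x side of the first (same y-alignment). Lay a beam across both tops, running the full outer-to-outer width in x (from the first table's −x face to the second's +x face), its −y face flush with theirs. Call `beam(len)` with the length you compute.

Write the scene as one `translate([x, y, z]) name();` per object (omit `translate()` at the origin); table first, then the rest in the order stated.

table();
translate([1421, 0, 0]) table();
translate([0, 0, 712]) beam(2072);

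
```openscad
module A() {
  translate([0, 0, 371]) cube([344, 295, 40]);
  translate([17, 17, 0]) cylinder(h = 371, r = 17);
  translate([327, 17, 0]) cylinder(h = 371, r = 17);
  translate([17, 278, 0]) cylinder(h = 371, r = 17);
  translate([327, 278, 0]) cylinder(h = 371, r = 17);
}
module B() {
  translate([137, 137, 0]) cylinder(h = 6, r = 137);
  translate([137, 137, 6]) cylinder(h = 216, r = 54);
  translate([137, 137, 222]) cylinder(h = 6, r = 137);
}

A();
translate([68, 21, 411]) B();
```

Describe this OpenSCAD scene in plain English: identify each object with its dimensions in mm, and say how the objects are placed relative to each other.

A is a four-legged stool. The seat is 344×295 mm, 40 mm thick, top at z = 411 mm. It stands on four round legs, each 34 mm in diameter, from z = 0 to the seat underside, each leg's axis is inset half a diameter from the nearest pair of seat edges (so the leg's bounding box is flush with the corner).

B is a spool: two coaxial disc flanges of radius 137 mm and thickness 6 mm, joined by a core cylinder of radius 54 mm and height 216 mm. The lower flange rests on z = 0 and the three cylinders share a vertical axis.

The spool is on top of the stool.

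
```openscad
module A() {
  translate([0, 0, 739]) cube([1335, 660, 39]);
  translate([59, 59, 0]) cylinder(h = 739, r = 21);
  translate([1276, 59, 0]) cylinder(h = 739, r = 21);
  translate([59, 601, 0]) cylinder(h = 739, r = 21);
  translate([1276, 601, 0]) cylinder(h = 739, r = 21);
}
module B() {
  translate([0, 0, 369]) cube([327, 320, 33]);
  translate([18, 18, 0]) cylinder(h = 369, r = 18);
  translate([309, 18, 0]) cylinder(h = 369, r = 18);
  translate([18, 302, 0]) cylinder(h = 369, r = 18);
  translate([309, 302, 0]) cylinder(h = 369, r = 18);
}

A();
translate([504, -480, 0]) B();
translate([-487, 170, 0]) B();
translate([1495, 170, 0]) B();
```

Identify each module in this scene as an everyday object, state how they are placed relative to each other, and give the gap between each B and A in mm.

Each stool's nearest face is 160 mm from the table's bounding box.

A is a table. B is a stool. Three stools sit around the table at the −y, −x, +x sides. The gap between each stool and the table is 160 mm.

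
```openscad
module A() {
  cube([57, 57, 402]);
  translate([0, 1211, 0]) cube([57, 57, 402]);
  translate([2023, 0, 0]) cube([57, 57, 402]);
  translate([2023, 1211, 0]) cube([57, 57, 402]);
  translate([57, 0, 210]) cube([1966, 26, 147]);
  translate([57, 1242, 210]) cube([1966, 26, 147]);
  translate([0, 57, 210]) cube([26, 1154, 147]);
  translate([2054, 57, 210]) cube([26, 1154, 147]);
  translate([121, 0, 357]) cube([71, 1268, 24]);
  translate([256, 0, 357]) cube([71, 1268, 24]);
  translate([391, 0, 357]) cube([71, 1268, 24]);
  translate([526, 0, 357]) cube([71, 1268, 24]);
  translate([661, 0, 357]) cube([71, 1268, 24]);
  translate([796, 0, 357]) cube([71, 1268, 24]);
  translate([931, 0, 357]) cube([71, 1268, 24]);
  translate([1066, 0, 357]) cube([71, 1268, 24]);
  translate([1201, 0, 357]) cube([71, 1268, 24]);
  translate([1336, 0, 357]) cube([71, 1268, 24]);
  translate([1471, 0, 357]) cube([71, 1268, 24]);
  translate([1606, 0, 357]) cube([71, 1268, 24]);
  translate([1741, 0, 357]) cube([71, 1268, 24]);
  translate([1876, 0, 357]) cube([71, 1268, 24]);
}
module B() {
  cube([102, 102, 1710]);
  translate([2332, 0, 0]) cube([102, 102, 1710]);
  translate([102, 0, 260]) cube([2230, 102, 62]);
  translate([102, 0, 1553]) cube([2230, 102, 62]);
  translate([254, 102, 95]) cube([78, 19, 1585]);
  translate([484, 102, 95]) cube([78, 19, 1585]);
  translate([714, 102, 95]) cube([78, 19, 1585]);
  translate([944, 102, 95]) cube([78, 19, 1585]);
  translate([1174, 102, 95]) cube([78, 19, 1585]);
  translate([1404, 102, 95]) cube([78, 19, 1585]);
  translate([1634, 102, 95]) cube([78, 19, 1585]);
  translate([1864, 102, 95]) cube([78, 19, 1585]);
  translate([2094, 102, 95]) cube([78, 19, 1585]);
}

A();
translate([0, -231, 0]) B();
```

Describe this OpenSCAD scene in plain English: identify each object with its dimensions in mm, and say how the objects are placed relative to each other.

A is a bed frame 2080 mm long (x) by 1268 mm wide (y). Four 57×57 mm corner posts, 402 mm tall, at the corners of the footprint. Four rails of 26 mm thickness and 147 mm height run between adjacent posts with their undersides at z = 210 mm, their outer faces flush with the outside of the frame (the two x-running rails run between the posts' inner faces; the two y-running rails run between the posts' inner faces). 14 slats, each 71 mm wide (x) and 24 mm thick, lie across the top of the two x-running rails, running the full 1268 mm width of the frame in y; the slats are evenly spaced along x between the inner faces of the end posts with equal gaps (rounded down to the nearest mm) at the −x end and between each pair — any rounding remainder accumulates at the +x end.

B is a fence section. Two 102×102 mm posts, 1710 mm tall, stand on the floor with a clear span of 2230 mm between their inner faces. Two horizontal rails of 102×62 mm section span the gap between the posts with their undersides at z = 260 mm and z = 1553 mm, flush with the posts' −y face. 9 pickets, each 78 mm wide, 19 mm thick and 1585 mm tall, are fixed to the +y face of the rails with their bottoms at z = 95 mm, evenly spaced across the span with equal gaps (rounded down to the nearest mm) at the −x end and between each pair — any rounding remainder accumulates at the +x end.

The fence section is on the floor beside the bed frame on its −y side.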